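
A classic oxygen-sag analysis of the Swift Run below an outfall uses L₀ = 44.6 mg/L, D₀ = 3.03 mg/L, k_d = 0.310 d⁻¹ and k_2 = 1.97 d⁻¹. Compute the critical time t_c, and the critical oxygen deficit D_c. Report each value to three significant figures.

With k_2/k_d = 6.355 and 1 − D₀(k_2−k_d)/(k_d L₀) = 0.6362,
t_c = ln(6.355 × 0.6362) / (1.97 − 0.310) = ln(4.043) / 1.660 = 1.397/1.660 = 0.8416 d.
D_c = (k_d/k_2) L₀ e^(−k_d t_c) = (0.310/1.97) × 44.6 × e^(−0.310×0.8416) = 0.1574 × 44.6 × 0.7704 = 5.407 mg/L.

t_c ≈ 0.842 d; D_c ≈ 5.41 mg/L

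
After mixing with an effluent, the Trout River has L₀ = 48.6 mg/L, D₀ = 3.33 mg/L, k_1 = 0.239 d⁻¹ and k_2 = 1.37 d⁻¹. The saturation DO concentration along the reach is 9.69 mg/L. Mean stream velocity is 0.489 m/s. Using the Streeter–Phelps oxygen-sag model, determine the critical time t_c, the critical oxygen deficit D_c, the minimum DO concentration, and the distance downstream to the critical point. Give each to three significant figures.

At the critical point dD/dt = 0, so k_1 L₀ e^(−k_1 t) = k_2 D. Substituting D(t) from the Streeter–Phelps equation and solving for t gives
t_c = ln[(k_2/k_1)(1 − D₀(k_2−k_1)/(k_1 L₀))] / (k_2−k_1).
Here k_2−k_1 = 1.131 d⁻¹ and 1 − D₀(k_2−k_1)/(k_1 L₀) = 1 − 3.33×1.131/(0.239×48.6) = 0.6758, so
t_c = ln(5.732 × 0.6758) / 1.131 = 1.354 / 1.131 = 1.197 d.
L(t_c) = L₀ e^(−k_1 t_c) = 48.6 × 0.7511 = 36.51 mg/L, and at the critical point k_2 D_c = k_1 L, so D_c = (0.239/1.37) × 36.51 = 6.368 mg/L.
Minimum DO = C_s − D_c = 9.69 − 6.368 = 3.322 mg/L.
x_c = v t_c = 0.489 m/s × 1.197 d × 86400 s/d = 50590 m ≈ 50.6 km.

t_c ≈ 1.20 d; D_c ≈ 6.37 mg/L; min DO ≈ 3.32 mg/L; x_c ≈ 50.6 km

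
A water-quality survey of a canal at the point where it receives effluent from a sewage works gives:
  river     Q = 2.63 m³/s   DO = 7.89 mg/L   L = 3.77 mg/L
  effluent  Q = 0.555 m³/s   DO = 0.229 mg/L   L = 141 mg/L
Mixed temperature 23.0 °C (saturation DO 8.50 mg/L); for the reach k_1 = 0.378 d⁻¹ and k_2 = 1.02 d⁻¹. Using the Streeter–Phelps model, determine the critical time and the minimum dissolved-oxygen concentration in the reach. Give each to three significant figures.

t_c ≈ 1.35 d; minimum DO ≈ 2.34 mg/L

Mixed DO = (2.63×7.89 + 0.555×0.229)/(2.63+0.555) = 20.88/3.185 = 6.555 mg/L.
Mixed L₀ = (2.63×3.77 + 0.555×141)/(3.185) = 88.17/3.185 = 27.68 mg/L.
Initial deficit D₀ = C_s − DO₀ = 8.50 − 6.555 = 1.945 mg/L.
t_c = (1/0.6420) ln[(1.02/0.378)(1 − 1.945×0.6420/(0.378×27.68))] = 1.558 × ln(2.376) = 1.348 d.
D_c = (0.378/1.02) × 27.68 × e^(−0.378×1.348) = 0.3706 × 27.68 × 0.6007 = 6.163 mg/L.
Minimum DO = 8.50 − 6.163 = 2.337 mg/L.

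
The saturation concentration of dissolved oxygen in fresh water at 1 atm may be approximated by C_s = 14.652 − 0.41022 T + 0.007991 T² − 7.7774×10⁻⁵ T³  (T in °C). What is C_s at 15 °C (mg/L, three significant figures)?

C_s ≈ 10.0 mg/L

C_s = 14.652 − 0.41022×15 + 0.007991×15² − 7.7774×10⁻⁵×15³ = 10.03 mg/L.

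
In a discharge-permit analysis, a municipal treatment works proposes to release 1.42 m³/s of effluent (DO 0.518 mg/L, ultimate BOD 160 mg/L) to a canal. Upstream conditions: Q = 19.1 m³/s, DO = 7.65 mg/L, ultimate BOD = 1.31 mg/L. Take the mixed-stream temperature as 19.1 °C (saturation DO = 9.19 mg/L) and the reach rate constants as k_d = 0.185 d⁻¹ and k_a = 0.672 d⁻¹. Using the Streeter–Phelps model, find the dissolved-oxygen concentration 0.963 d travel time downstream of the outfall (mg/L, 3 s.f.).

DO ≈ 6.66 mg/L

Mixed DO = (19.1×7.65 + 1.42×0.518)/(19.1+1.42) = 146.9/20.52 = 7.156 mg/L.
Mixed L₀ = (19.1×1.31 + 1.42×160)/(20.52) = 252.2/20.52 = 12.29 mg/L.
Initial deficit D₀ = C_s − DO₀ = 9.19 − 7.156 = 2.034 mg/L.
D(0.963) = [0.185×12.29/(0.672−0.185)](e^(−0.185×0.963) − e^(−0.672×0.963)) + 2.034 e^(−0.672×0.963)
= 4.669 × (0.8368 − 0.5235) + 2.034 × 0.5235 = 2.527 mg/L.
DO = 9.19 − 2.527 = 6.663 mg/L.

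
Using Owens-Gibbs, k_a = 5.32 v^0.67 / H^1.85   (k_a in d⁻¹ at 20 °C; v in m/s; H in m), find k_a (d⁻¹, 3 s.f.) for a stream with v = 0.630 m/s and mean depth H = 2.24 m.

k_a ≈ 0.878 d⁻¹

k_a = 5.32 × 0.630^0.67 / 2.24^1.85 = 5.32 × 0.7338 / 4.446 = 0.8780 d⁻¹.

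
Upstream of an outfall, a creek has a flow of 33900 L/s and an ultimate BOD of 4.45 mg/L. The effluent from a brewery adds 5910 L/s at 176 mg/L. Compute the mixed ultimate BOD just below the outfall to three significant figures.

Flow-weighted mixing: C = (Q_r C_r + Q_w C_w)/(Q_r + Q_w)
= (33900×4.45 + 5910×176)/(33900 + 5910) = 1.191×10^6/39810 = 29.92 mg/L.

29.9 mg/L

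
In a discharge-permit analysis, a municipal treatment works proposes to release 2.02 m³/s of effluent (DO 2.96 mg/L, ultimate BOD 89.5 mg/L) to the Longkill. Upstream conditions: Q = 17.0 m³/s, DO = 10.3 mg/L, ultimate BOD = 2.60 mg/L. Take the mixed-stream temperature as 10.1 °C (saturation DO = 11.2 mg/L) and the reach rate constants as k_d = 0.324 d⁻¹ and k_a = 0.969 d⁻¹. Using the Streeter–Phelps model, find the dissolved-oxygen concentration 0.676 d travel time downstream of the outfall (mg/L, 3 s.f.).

Mixed DO = (17.0×10.3 + 2.02×2.96)/(17.0+2.02) = 181.1/19.02 = 9.520 mg/L.
Mixed L₀ = (17.0×2.60 + 2.02×89.5)/(19.02) = 225.0/19.02 = 11.83 mg/L.
Initial deficit D₀ = C_s − DO₀ = 11.2 − 9.520 = 1.680 mg/L.
D(0.676) = [0.324×11.83/(0.969−0.324)](e^(−0.324×0.676) − e^(−0.969×0.676)) + 1.680 e^(−0.969×0.676)
= 5.942 × (0.8033 − 0.5194) + 1.680 × 0.5194 = 2.559 mg/L.
DO = 11.2 − 2.559 = 8.641 mg/L.

DO ≈ 8.64 mg/L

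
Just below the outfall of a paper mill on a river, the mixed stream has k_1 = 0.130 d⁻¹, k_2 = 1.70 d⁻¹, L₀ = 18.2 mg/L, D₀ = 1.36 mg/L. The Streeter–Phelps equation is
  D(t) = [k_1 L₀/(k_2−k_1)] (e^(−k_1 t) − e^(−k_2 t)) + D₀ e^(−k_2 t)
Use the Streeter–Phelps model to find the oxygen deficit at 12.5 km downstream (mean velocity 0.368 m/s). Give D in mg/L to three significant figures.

D ≈ 1.36 mg/L

Travel time t = x/v = 12.5 km / (0.368 m/s) = 12500 m / 0.368 m/s = 33970 s = 0.3931 d.
k_1 L₀/(k_2−k_1) = 0.130×18.2/(1.70−0.130) = 2.366/1.570 = 1.507 mg/L.
e^(−k_1 t) = e^(−0.130×0.3931) = 0.9502; e^(−k_2 t) = e^(−1.70×0.3931) = 0.5126.
D = 1.507 × (0.9502 − 0.5126) + 1.36 × 0.5126 = 0.6595 + 0.6971 = 1.357 mg/L.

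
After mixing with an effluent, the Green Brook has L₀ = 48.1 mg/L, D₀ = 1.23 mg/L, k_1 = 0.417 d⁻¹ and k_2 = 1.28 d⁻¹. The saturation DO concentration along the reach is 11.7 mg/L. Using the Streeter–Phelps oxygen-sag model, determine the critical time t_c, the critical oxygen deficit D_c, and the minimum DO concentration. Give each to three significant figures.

t_c = [1/(k_2−k_1)] ln[(k_2/k_1)(1 − D₀(k_2−k_1)/(k_1 L₀))]
= [1/(1.28−0.417)] ln[(1.28/0.417)(1 − 1.23×0.8630/(0.417×48.1))]
= (1/0.8630) ln[3.070 × 0.9471] = 1.159 × ln(2.907) = 1.159 × 1.067 = 1.237 d.
L(t_c) = L₀ e^(−k_1 t_c) = 48.1 × 0.5971 = 28.72 mg/L, and at the critical point k_2 D_c = k_1 L, so D_c = (0.417/1.28) × 28.72 = 9.357 mg/L.
Minimum DO = C_s − D_c = 11.7 − 9.357 = 2.343 mg/L.

t_c ≈ 1.24 d; D_c ≈ 9.36 mg/L; min DO ≈ 2.34 mg/L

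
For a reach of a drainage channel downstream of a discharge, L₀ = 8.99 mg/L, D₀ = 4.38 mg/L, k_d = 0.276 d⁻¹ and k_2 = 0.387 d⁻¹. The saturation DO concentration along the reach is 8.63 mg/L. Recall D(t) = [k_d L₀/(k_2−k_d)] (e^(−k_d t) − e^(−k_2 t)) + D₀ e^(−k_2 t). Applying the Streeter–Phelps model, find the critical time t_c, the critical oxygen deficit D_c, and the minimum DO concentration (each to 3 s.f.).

t_c ≈ 1.08 d; D_c ≈ 4.76 mg/L; min DO ≈ 3.87 mg/L

With k_2/k_d = 1.402 and 1 − D₀(k_2−k_d)/(k_d L₀) = 0.8041,
t_c = ln(1.402 × 0.8041) / (0.387 − 0.276) = ln(1.127) / 0.1110 = 0.1199/0.1110 = 1.081 d.
L(t_c) = L₀ e^(−k_d t_c) = 8.99 × 0.7421 = 6.672 mg/L, and at the critical point k_2 D_c = k_d L, so D_c = (0.276/0.387) × 6.672 = 4.758 mg/L.
Minimum DO = C_s − D_c = 8.63 − 4.758 = 3.872 mg/L.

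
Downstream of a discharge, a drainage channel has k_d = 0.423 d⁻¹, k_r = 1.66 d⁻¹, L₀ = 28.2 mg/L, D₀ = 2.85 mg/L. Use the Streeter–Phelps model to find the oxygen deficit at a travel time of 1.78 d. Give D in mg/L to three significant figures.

k_d L₀/(k_r−k_d) = 0.423×28.2/(1.66−0.423) = 11.93/1.237 = 9.643 mg/L.
e^(−k_d t) = e^(−0.423×1.780) = 0.4710; e^(−k_r t) = e^(−1.66×1.780) = 0.05209.
D = 9.643 × (0.4710 − 0.05209) + 2.85 × 0.05209 = 4.039 + 0.1485 = 4.188 mg/L.

D ≈ 4.19 mg/L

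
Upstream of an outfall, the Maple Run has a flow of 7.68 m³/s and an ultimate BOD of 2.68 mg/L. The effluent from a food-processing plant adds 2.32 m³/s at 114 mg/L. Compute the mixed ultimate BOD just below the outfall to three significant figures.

28.5 mg/L

Flow-weighted mixing: C = (Q_r C_r + Q_w C_w)/(Q_r + Q_w)
= (7.68×2.68 + 2.32×114)/(7.68 + 2.32) = 285.1/10.00 = 28.51 mg/L.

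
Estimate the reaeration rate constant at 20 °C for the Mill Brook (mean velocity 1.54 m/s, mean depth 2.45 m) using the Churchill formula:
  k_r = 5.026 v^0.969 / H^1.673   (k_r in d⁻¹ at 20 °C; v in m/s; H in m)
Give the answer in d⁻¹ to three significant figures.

k_r = 5.026 × 1.54^0.969 / 2.45^1.673 = 5.026 × 1.520 / 4.478 = 1.706 d⁻¹.

k_r ≈ 1.71 d⁻¹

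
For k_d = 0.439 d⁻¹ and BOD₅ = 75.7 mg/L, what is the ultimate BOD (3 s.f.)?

L₀ ≈ 85.2 mg/L

BOD₅ = L₀(1 − e^(−5k_d)) ⇒ L₀ = BOD₅ / (1 − e^(−5×0.439))
= 75.7 / (1 − 0.1114) = 75.7 / 0.8886 = 85.19 mg/L.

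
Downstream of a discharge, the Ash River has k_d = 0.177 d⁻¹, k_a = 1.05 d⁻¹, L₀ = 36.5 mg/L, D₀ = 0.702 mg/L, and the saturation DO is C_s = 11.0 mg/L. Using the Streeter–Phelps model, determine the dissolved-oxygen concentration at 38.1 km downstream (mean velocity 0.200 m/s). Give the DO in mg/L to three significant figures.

DO ≈ 6.65 mg/L

Travel time t = x/v = 38.1 km / (0.200 m/s) = 38100 m / 0.200 m/s = 190500 s = 2.205 d.
k_d L₀/(k_a−k_d) = 0.177×36.5/(1.05−0.177) = 6.460/0.8730 = 7.400 mg/L.
e^(−k_d t) = e^(−0.177×2.205) = 0.6769; e^(−k_a t) = e^(−1.05×2.205) = 0.09876.
D = 7.400 × (0.6769 − 0.09876) + 0.702 × 0.09876 = 4.278 + 0.06933 = 4.348 mg/L.
DO = C_s − D = 11.0 − 4.348 = 6.652 mg/L.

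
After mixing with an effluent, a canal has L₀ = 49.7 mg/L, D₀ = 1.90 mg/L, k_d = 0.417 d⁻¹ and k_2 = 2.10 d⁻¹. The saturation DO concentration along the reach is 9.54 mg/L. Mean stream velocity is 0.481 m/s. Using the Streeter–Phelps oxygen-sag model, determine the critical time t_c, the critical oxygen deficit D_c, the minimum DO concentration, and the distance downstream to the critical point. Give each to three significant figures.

t_c ≈ 0.861 d; D_c ≈ 6.89 mg/L; min DO ≈ 2.65 mg/L; x_c ≈ 35.8 km

With k_2/k_d = 5.036 and 1 − D₀(k_2−k_d)/(k_d L₀) = 0.8457,
t_c = ln(5.036 × 0.8457) / (2.10 − 0.417) = ln(4.259) / 1.683 = 1.449/1.683 = 0.8610 d.
D_c = (k_d/k_2) L₀ e^(−k_d t_c) = (0.417/2.10) × 49.7 × e^(−0.417×0.8610) = 0.1986 × 49.7 × 0.6984 = 6.892 mg/L.
Minimum DO = C_s − D_c = 9.54 − 6.892 = 2.648 mg/L.
x_c = v t_c = 0.481 m/s × 0.8610 d × 86400 s/d = 35780 m ≈ 35.8 km.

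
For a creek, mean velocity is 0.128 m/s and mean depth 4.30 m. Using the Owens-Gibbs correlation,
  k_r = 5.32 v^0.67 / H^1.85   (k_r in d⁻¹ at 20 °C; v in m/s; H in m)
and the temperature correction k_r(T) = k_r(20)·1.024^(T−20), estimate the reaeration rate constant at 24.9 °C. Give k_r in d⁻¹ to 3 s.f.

k_r ≈ 0.101 d⁻¹

k_r(20) = 5.32 × 0.128^0.67 / 4.30^1.85 = 5.32 × 0.2522 / 14.86 = 0.09033 d⁻¹.
k_r(24.9) = 0.09033 × 1.024^(24.9−20) = 0.09033 × 1.123 = 0.1015 d⁻¹.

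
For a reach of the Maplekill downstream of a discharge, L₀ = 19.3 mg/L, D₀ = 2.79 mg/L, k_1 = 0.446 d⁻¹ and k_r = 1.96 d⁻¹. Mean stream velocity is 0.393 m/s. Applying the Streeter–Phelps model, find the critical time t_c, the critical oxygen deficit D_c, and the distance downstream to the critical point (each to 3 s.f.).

t_c ≈ 0.532 d; D_c ≈ 3.46 mg/L; x_c ≈ 18.1 km

With k_r/k_1 = 4.395 and 1 − D₀(k_r−k_1)/(k_1 L₀) = 0.5093,
t_c = ln(4.395 × 0.5093) / (1.96 − 0.446) = ln(2.238) / 1.514 = 0.8056/1.514 = 0.5321 d.
L(t_c) = L₀ e^(−k_1 t_c) = 19.3 × 0.7887 = 15.22 mg/L, and at the critical point k_r D_c = k_1 L, so D_c = (0.446/1.96) × 15.22 = 3.464 mg/L.
x_c = v t_c = 0.393 m/s × 0.5321 d × 86400 s/d = 18070 m ≈ 18.1 km.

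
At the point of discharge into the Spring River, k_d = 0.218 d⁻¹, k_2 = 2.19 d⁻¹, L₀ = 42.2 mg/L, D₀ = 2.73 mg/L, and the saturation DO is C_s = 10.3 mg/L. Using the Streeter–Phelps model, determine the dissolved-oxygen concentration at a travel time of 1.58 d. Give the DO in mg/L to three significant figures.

k_d L₀/(k_2−k_d) = 0.218×42.2/(2.19−0.218) = 9.200/1.972 = 4.665 mg/L.
e^(−k_d t) = e^(−0.218×1.580) = 0.7086; e^(−k_2 t) = e^(−2.19×1.580) = 0.03142.
D = 4.665 × (0.7086 − 0.03142) + 2.73 × 0.03142 = 3.159 + 0.08579 = 3.245 mg/L.
DO = C_s − D = 10.3 − 3.245 = 7.055 mg/L.

DO ≈ 7.06 mg/L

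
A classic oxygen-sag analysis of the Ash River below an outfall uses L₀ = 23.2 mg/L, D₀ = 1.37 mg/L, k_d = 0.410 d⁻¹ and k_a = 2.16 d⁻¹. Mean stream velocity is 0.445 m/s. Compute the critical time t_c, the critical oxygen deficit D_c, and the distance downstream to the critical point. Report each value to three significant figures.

t_c ≈ 0.784 d; D_c ≈ 3.19 mg/L; x_c ≈ 30.1 km

With k_a/k_d = 5.268 and 1 − D₀(k_a−k_d)/(k_d L₀) = 0.7479,
t_c = ln(5.268 × 0.7479) / (2.16 − 0.410) = ln(3.940) / 1.750 = 1.371/1.750 = 0.7836 d.
L(t_c) = L₀ e^(−k_d t_c) = 23.2 × 0.7252 = 16.83 mg/L, and at the critical point k_a D_c = k_d L, so D_c = (0.410/2.16) × 16.83 = 3.194 mg/L.
x_c = v t_c = 0.445 m/s × 0.7836 d × 86400 s/d = 30130 m ≈ 30.1 km.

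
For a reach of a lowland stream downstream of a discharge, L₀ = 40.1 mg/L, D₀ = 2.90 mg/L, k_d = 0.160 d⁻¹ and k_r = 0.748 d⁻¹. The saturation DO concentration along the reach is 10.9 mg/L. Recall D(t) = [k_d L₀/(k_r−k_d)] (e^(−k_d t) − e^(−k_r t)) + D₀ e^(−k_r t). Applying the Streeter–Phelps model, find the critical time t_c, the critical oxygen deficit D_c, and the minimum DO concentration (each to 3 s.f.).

t_c ≈ 2.10 d; D_c ≈ 6.13 mg/L; min DO ≈ 4.77 mg/L

At the critical point dD/dt = 0, so k_d L₀ e^(−k_d t) = k_r D. Substituting D(t) from the Streeter–Phelps equation and solving for t gives
t_c = ln[(k_r/k_d)(1 − D₀(k_r−k_d)/(k_d L₀))] / (k_r−k_d).
Here k_r−k_d = 0.5880 d⁻¹ and 1 − D₀(k_r−k_d)/(k_d L₀) = 1 − 2.90×0.5880/(0.160×40.1) = 0.7342, so
t_c = ln(4.675 × 0.7342) / 0.5880 = 1.233 / 0.5880 = 2.097 d.
L(t_c) = L₀ e^(−k_d t_c) = 40.1 × 0.7149 = 28.67 mg/L, and at the critical point k_r D_c = k_d L, so D_c = (0.160/0.748) × 28.67 = 6.132 mg/L.
Minimum DO = C_s − D_c = 10.9 − 6.132 = 4.768 mg/L.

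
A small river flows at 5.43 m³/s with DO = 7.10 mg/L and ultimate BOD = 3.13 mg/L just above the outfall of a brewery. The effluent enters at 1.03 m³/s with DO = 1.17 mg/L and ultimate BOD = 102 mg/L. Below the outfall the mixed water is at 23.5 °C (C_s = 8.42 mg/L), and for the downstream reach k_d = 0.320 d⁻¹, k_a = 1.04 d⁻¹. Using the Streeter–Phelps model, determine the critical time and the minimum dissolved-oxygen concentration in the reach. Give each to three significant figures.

Mixed DO = (5.43×7.10 + 1.03×1.17)/(5.43+1.03) = 39.76/6.460 = 6.155 mg/L.
Mixed L₀ = (5.43×3.13 + 1.03×102)/(6.460) = 122.1/6.460 = 18.89 mg/L.
Initial deficit D₀ = C_s − DO₀ = 8.42 − 6.155 = 2.265 mg/L.
t_c = (1/0.7200) ln[(1.04/0.320)(1 − 2.265×0.7200/(0.320×18.89))] = 1.389 × ln(2.373) = 1.200 d.
D_c = (0.320/1.04) × 18.89 × e^(−0.320×1.200) = 0.3077 × 18.89 × 0.6811 = 3.959 mg/L.
Minimum DO = 8.42 − 3.959 = 4.461 mg/L.

t_c ≈ 1.20 d; minimum DO ≈ 4.46 mg/L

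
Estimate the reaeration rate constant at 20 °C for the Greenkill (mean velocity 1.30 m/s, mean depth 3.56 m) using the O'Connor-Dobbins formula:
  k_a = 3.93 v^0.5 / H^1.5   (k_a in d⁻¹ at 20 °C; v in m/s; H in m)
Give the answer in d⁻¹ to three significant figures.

k_a = 3.93 × 1.30^0.5 / 3.56^1.5 = 3.93 × 1.140 / 6.717 = 0.6671 d⁻¹.

k_a ≈ 0.667 d⁻¹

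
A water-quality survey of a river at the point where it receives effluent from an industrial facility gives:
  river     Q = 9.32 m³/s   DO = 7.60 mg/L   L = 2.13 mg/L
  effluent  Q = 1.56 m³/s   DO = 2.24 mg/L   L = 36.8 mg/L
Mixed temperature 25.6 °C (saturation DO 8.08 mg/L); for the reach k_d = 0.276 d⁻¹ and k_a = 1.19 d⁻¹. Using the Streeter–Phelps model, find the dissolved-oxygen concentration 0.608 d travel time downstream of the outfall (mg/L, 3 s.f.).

Mixed DO = (9.32×7.60 + 1.56×2.24)/(9.32+1.56) = 74.33/10.88 = 6.831 mg/L.
Mixed L₀ = (9.32×2.13 + 1.56×36.8)/(10.88) = 77.26/10.88 = 7.101 mg/L.
Initial deficit D₀ = C_s − DO₀ = 8.08 − 6.831 = 1.249 mg/L.
D(0.608) = [0.276×7.101/(1.19−0.276)](e^(−0.276×0.608) − e^(−1.19×0.608)) + 1.249 e^(−1.19×0.608)
= 2.144 × (0.8455 − 0.4850) + 1.249 × 0.4850 = 1.379 mg/L.
DO = 8.08 − 1.379 = 6.701 mg/L.

DO ≈ 6.70 mg/L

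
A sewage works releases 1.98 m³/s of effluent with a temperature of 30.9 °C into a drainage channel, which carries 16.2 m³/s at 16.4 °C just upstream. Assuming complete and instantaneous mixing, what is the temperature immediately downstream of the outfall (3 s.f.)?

18.0 °C

Flow-weighted mixing: C = (Q_r C_r + Q_w C_w)/(Q_r + Q_w)
= (16.2×16.4 + 1.98×30.9)/(16.2 + 1.98) = 326.9/18.18 = 17.98 °C.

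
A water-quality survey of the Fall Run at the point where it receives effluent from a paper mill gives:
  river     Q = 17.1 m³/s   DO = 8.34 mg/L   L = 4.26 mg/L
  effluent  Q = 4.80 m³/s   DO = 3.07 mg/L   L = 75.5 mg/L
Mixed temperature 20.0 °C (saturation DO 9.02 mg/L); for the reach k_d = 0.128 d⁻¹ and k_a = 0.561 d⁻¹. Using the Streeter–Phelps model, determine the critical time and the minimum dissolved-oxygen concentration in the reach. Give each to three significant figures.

t_c ≈ 2.55 d; minimum DO ≈ 5.75 mg/L

Mixed DO = (17.1×8.34 + 4.80×3.07)/(17.1+4.80) = 157.3/21.90 = 7.185 mg/L.
Mixed L₀ = (17.1×4.26 + 4.80×75.5)/(21.90) = 435.2/21.90 = 19.87 mg/L.
Initial deficit D₀ = C_s − DO₀ = 9.02 − 7.185 = 1.835 mg/L.
t_c = (1/0.4330) ln[(0.561/0.128)(1 − 1.835×0.4330/(0.128×19.87))] = 2.309 × ln(3.014) = 2.548 d.
D_c = (0.128/0.561) × 19.87 × e^(−0.128×2.548) = 0.2282 × 19.87 × 0.7217 = 3.273 mg/L.
Minimum DO = 9.02 − 3.273 = 5.747 mg/L.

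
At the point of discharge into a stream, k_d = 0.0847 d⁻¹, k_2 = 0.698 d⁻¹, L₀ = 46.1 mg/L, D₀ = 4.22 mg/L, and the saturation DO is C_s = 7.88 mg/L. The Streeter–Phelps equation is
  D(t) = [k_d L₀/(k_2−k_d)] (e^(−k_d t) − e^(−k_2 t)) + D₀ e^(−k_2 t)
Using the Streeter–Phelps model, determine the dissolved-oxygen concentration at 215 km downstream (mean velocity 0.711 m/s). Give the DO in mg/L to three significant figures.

Travel time t = x/v = 215 km / (0.711 m/s) = 215000 m / 0.711 m/s = 302400 s = 3.500 d.
k_d L₀/(k_2−k_d) = 0.0847×46.1/(0.698−0.0847) = 3.905/0.6133 = 6.367 mg/L.
e^(−k_d t) = e^(−0.0847×3.500) = 0.7435; e^(−k_2 t) = e^(−0.698×3.500) = 0.08691.
D = 6.367 × (0.7435 − 0.08691) + 4.22 × 0.08691 = 4.180 + 0.3667 = 4.547 mg/L.
DO = C_s − D = 7.88 − 4.547 = 3.333 mg/L.

DO ≈ 3.33 mg/L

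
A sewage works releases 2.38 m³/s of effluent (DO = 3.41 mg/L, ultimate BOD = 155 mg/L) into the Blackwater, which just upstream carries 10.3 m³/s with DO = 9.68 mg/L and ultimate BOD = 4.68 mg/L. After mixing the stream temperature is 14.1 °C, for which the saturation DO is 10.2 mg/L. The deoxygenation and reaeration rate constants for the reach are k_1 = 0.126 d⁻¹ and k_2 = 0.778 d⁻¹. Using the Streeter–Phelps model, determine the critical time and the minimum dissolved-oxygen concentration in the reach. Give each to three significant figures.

t_c ≈ 2.32 d; minimum DO ≈ 6.22 mg/L

Mixed DO = (10.3×9.68 + 2.38×3.41)/(10.3+2.38) = 107.8/12.68 = 8.503 mg/L.
Mixed L₀ = (10.3×4.68 + 2.38×155)/(12.68) = 417.1/12.68 = 32.89 mg/L.
Initial deficit D₀ = C_s − DO₀ = 10.2 − 8.503 = 1.697 mg/L.
t_c = (1/0.6520) ln[(0.778/0.126)(1 − 1.697×0.6520/(0.126×32.89))] = 1.534 × ln(4.526) = 2.316 d.
D_c = (0.126/0.778) × 32.89 × e^(−0.126×2.316) = 0.1620 × 32.89 × 0.7469 = 3.979 mg/L.
Minimum DO = 10.2 − 3.979 = 6.221 mg/L.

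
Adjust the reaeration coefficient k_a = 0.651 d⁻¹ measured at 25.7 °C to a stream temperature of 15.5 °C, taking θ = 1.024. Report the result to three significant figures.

k_a ≈ 0.511 d⁻¹

k_a(T₂) = k_a(T₁) · θ^(T₂−T₁) = 0.651 × 1.024^(15.5−25.7)
= 0.651 × 1.024^-10.2 = 0.651 × 0.7851 = 0.5111 d⁻¹.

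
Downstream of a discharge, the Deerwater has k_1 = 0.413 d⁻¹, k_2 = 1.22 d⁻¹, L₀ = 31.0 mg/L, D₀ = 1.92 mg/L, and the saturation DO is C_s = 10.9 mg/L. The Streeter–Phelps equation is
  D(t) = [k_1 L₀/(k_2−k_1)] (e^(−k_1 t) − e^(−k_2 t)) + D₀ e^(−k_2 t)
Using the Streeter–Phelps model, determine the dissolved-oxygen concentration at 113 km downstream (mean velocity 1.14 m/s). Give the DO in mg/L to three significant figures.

Travel time t = x/v = 113 km / (1.14 m/s) = 113000 m / 1.14 m/s = 99120 s = 1.147 d.
k_1 L₀/(k_2−k_1) = 0.413×31.0/(1.22−0.413) = 12.80/0.8070 = 15.86 mg/L.
e^(−k_1 t) = e^(−0.413×1.147) = 0.6226; e^(−k_2 t) = e^(−1.22×1.147) = 0.2467.
D = 15.86 × (0.6226 − 0.2467) + 1.92 × 0.2467 = 5.964 + 0.4736 = 6.438 mg/L.
DO = C_s − D = 10.9 − 6.438 = 4.462 mg/L.

DO ≈ 4.46 mg/L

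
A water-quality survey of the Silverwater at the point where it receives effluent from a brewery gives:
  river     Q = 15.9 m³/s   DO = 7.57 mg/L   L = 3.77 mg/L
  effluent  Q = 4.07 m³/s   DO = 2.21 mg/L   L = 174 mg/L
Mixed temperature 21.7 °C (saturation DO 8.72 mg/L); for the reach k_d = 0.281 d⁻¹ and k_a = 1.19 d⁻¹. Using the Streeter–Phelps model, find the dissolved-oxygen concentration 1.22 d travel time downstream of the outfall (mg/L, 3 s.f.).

Mixed DO = (15.9×7.57 + 4.07×2.21)/(15.9+4.07) = 129.4/19.97 = 6.478 mg/L.
Mixed L₀ = (15.9×3.77 + 4.07×174)/(19.97) = 768.1/19.97 = 38.46 mg/L.
Initial deficit D₀ = C_s − DO₀ = 8.72 − 6.478 = 2.242 mg/L.
D(1.22) = [0.281×38.46/(1.19−0.281)](e^(−0.281×1.22) − e^(−1.19×1.22)) + 2.242 e^(−1.19×1.22)
= 11.89 × (0.7098 − 0.2341) + 2.242 × 0.2341 = 6.180 mg/L.
DO = 8.72 − 6.180 = 2.540 mg/L.

DO ≈ 2.54 mg/L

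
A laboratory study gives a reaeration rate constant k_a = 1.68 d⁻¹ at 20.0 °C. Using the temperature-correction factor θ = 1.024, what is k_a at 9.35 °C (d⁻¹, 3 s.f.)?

k_a ≈ 1.31 d⁻¹

k_a(T₂) = k_a(T₁) · θ^(T₂−T₁) = 1.68 × 1.024^(9.35−20.0)
= 1.68 × 1.024^-10.7 = 1.68 × 0.7768 = 1.305 d⁻¹.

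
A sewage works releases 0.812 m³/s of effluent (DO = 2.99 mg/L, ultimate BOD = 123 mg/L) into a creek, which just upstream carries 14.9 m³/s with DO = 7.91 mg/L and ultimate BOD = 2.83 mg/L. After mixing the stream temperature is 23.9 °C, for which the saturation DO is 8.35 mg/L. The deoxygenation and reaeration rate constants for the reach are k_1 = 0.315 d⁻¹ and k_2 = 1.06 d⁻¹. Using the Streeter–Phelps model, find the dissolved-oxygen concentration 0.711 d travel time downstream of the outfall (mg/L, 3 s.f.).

DO ≈ 6.77 mg/L

Mixed DO = (14.9×7.91 + 0.812×2.99)/(14.9+0.812) = 120.3/15.71 = 7.656 mg/L.
Mixed L₀ = (14.9×2.83 + 0.812×123)/(15.71) = 142.0/15.71 = 9.040 mg/L.
Initial deficit D₀ = C_s − DO₀ = 8.35 − 7.656 = 0.6943 mg/L.
D(0.711) = [0.315×9.040/(1.06−0.315)](e^(−0.315×0.711) − e^(−1.06×0.711)) + 0.6943 e^(−1.06×0.711)
= 3.822 × (0.7993 − 0.4706) + 0.6943 × 0.4706 = 1.583 mg/L.
DO = 8.35 − 1.583 = 6.767 mg/L.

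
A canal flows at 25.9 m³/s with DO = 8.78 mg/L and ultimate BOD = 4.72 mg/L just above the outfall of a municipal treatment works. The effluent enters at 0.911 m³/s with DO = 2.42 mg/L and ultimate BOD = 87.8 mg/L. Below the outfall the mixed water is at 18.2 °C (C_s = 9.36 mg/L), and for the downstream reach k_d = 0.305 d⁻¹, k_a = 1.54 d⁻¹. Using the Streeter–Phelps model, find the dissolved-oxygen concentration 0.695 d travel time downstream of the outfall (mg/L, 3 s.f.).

Mixed DO = (25.9×8.78 + 0.911×2.42)/(25.9+0.911) = 229.6/26.81 = 8.564 mg/L.
Mixed L₀ = (25.9×4.72 + 0.911×87.8)/(26.81) = 202.2/26.81 = 7.543 mg/L.
Initial deficit D₀ = C_s − DO₀ = 9.36 − 8.564 = 0.7961 mg/L.
D(0.695) = [0.305×7.543/(1.54−0.305)](e^(−0.305×0.695) − e^(−1.54×0.695)) + 0.7961 e^(−1.54×0.695)
= 1.863 × (0.8090 − 0.3429) + 0.7961 × 0.3429 = 1.141 mg/L.
DO = 9.36 − 1.141 = 8.219 mg/L.

DO ≈ 8.22 mg/L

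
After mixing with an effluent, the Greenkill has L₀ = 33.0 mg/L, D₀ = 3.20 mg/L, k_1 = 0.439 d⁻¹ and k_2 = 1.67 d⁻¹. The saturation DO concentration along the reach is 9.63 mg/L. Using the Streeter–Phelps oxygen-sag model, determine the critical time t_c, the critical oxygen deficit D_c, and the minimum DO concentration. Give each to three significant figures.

With k_2/k_1 = 3.804 and 1 − D₀(k_2−k_1)/(k_1 L₀) = 0.7281,
t_c = ln(3.804 × 0.7281) / (1.67 − 0.439) = ln(2.770) / 1.231 = 1.019/1.231 = 0.8276 d.
L(t_c) = L₀ e^(−k_1 t_c) = 33.0 × 0.6954 = 22.95 mg/L, and at the critical point k_2 D_c = k_1 L, so D_c = (0.439/1.67) × 22.95 = 6.032 mg/L.
Minimum DO = C_s − D_c = 9.63 − 6.032 = 3.598 mg/L.

t_c ≈ 0.828 d; D_c ≈ 6.03 mg/L; min DO ≈ 3.60 mg/L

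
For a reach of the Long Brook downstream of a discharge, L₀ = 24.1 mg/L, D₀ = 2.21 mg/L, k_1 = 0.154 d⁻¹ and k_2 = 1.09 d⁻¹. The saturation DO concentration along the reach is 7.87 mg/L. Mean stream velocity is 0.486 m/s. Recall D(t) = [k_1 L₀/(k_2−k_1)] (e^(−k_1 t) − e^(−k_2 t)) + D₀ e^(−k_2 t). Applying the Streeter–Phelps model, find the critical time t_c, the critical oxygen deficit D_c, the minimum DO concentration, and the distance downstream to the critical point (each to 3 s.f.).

With k_2/k_1 = 7.078 and 1 − D₀(k_2−k_1)/(k_1 L₀) = 0.4426,
t_c = ln(7.078 × 0.4426) / (1.09 − 0.154) = ln(3.133) / 0.9360 = 1.142/0.9360 = 1.220 d.
L(t_c) = L₀ e^(−k_1 t_c) = 24.1 × 0.8287 = 19.97 mg/L, and at the critical point k_2 D_c = k_1 L, so D_c = (0.154/1.09) × 19.97 = 2.822 mg/L.
Minimum DO = C_s − D_c = 7.87 − 2.822 = 5.048 mg/L.
x_c = v t_c = 0.486 m/s × 1.220 d × 86400 s/d = 51230 m ≈ 51.2 km.

t_c ≈ 1.22 d; D_c ≈ 2.82 mg/L; min DO ≈ 5.05 mg/L; x_c ≈ 51.2 km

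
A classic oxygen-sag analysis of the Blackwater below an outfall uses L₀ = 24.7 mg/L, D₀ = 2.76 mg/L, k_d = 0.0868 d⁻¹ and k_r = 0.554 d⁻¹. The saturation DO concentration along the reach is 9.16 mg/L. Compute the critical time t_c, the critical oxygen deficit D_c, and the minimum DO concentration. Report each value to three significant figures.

At the critical point dD/dt = 0, so k_d L₀ e^(−k_d t) = k_r D. Substituting D(t) from the Streeter–Phelps equation and solving for t gives
t_c = ln[(k_r/k_d)(1 − D₀(k_r−k_d)/(k_d L₀))] / (k_r−k_d).
Here k_r−k_d = 0.4672 d⁻¹ and 1 − D₀(k_r−k_d)/(k_d L₀) = 1 − 2.76×0.4672/(0.0868×24.7) = 0.3986, so
t_c = ln(6.382 × 0.3986) / 0.4672 = 0.9337 / 0.4672 = 1.998 d.
L(t_c) = L₀ e^(−k_d t_c) = 24.7 × 0.8408 = 20.77 mg/L, and at the critical point k_r D_c = k_d L, so D_c = (0.0868/0.554) × 20.77 = 3.254 mg/L.
Minimum DO = C_s − D_c = 9.16 − 3.254 = 5.906 mg/L.

t_c ≈ 2.00 d; D_c ≈ 3.25 mg/L; min DO ≈ 5.91 mg/L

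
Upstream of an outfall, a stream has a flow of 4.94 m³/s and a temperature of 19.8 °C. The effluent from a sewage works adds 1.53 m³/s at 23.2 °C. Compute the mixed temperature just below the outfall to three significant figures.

Flow-weighted mixing: C = (Q_r C_r + Q_w C_w)/(Q_r + Q_w)
= (4.94×19.8 + 1.53×23.2)/(4.94 + 1.53) = 133.3/6.470 = 20.60 °C.

20.6 °C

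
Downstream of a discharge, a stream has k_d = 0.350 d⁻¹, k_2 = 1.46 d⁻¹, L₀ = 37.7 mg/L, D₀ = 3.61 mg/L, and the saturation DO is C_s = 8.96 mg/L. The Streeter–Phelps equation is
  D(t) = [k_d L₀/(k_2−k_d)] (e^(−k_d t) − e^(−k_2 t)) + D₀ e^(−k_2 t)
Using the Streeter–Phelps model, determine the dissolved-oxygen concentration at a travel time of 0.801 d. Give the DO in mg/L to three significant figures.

DO ≈ 2.55 mg/L

k_d L₀/(k_2−k_d) = 0.350×37.7/(1.46−0.350) = 13.20/1.110 = 11.89 mg/L.
e^(−k_d t) = e^(−0.350×0.8010) = 0.7555; e^(−k_2 t) = e^(−1.46×0.8010) = 0.3105.
D = 11.89 × (0.7555 − 0.3105) + 3.61 × 0.3105 = 5.290 + 1.121 = 6.411 mg/L.
DO = C_s − D = 8.96 − 6.411 = 2.549 mg/L.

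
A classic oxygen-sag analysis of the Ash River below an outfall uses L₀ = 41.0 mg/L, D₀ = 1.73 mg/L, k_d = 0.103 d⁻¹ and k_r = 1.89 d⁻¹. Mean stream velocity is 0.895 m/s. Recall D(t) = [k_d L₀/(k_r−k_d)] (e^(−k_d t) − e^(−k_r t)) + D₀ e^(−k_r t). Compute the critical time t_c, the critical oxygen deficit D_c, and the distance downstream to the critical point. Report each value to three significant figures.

t_c ≈ 0.891 d; D_c ≈ 2.04 mg/L; x_c ≈ 68.9 km

t_c = [1/(k_r−k_d)] ln[(k_r/k_d)(1 − D₀(k_r−k_d)/(k_d L₀))]
= [1/(1.89−0.103)] ln[(1.89/0.103)(1 − 1.73×1.787/(0.103×41.0))]
= (1/1.787) ln[18.35 × 0.2679] = 0.5596 × ln(4.916) = 0.5596 × 1.593 = 0.8912 d.
D_c = (k_d/k_r) L₀ e^(−k_d t_c) = (0.103/1.89) × 41.0 × e^(−0.103×0.8912) = 0.05450 × 41.0 × 0.9123 = 2.038 mg/L.
x_c = v t_c = 0.895 m/s × 0.8912 d × 86400 s/d = 68920 m ≈ 68.9 km.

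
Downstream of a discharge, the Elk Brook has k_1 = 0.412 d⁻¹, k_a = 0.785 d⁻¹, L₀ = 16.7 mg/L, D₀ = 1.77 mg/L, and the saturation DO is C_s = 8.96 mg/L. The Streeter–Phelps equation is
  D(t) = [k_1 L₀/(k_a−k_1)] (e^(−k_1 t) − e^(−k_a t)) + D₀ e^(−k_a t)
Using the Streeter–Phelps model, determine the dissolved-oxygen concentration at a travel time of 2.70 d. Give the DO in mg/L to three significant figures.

k_1 L₀/(k_a−k_1) = 0.412×16.7/(0.785−0.412) = 6.880/0.3730 = 18.45 mg/L.
e^(−k_1 t) = e^(−0.412×2.700) = 0.3288; e^(−k_a t) = e^(−0.785×2.700) = 0.1201.
D = 18.45 × (0.3288 − 0.1201) + 1.77 × 0.1201 = 3.849 + 0.2126 = 4.062 mg/L.
DO = C_s − D = 8.96 − 4.062 = 4.898 mg/L.

DO ≈ 4.90 mg/L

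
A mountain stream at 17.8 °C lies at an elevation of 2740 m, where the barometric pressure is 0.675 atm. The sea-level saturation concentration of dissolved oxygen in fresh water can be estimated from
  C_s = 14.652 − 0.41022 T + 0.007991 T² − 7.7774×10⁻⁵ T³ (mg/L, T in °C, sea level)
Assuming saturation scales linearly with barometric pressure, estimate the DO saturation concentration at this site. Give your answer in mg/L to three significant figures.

At sea level: C_s = 14.652 − 0.41022×17.8 + 0.007991×17.8² − 7.7774×10⁻⁵×17.8³ = 9.443 mg/L.
Pressure correction: C_s' = 9.443 × 0.675 = 6.374 mg/L.

C_s ≈ 6.37 mg/L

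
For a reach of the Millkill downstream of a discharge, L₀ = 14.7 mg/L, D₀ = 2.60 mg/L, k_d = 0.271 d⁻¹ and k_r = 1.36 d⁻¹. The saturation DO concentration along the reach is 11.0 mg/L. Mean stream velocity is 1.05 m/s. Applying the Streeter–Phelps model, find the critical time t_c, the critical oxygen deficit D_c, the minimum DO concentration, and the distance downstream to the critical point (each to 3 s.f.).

t_c = [1/(k_r−k_d)] ln[(k_r/k_d)(1 − D₀(k_r−k_d)/(k_d L₀))]
= [1/(1.36−0.271)] ln[(1.36/0.271)(1 − 2.60×1.089/(0.271×14.7))]
= (1/1.089) ln[5.018 × 0.2893] = 0.9183 × ln(1.452) = 0.9183 × 0.3727 = 0.3422 d.
L(t_c) = L₀ e^(−k_d t_c) = 14.7 × 0.9114 = 13.40 mg/L, and at the critical point k_r D_c = k_d L, so D_c = (0.271/1.36) × 13.40 = 2.670 mg/L.
Minimum DO = C_s − D_c = 11.0 − 2.670 = 8.330 mg/L.
x_c = v t_c = 1.05 m/s × 0.3422 d × 86400 s/d = 31050 m ≈ 31.0 km.

t_c ≈ 0.342 d; D_c ≈ 2.67 mg/L; min DO ≈ 8.33 mg/L; x_c ≈ 31.0 km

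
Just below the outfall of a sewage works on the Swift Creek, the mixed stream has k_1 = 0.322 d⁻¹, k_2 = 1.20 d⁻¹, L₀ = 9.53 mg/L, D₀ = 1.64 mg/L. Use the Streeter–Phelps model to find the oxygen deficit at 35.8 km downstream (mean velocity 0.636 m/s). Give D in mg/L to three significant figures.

D ≈ 1.98 mg/L

Travel time t = x/v = 35.8 km / (0.636 m/s) = 35800 m / 0.636 m/s = 56290 s = 0.6515 d.
k_1 L₀/(k_2−k_1) = 0.322×9.53/(1.20−0.322) = 3.069/0.8780 = 3.495 mg/L.
e^(−k_1 t) = e^(−0.322×0.6515) = 0.8108; e^(−k_2 t) = e^(−1.20×0.6515) = 0.4576.
D = 3.495 × (0.8108 − 0.4576) + 1.64 × 0.4576 = 1.234 + 0.7504 = 1.985 mg/L.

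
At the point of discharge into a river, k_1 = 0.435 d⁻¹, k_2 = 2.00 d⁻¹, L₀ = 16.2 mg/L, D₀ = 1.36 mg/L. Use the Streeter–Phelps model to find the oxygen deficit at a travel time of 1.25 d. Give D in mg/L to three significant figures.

D ≈ 2.36 mg/L

k_1 L₀/(k_2−k_1) = 0.435×16.2/(2.00−0.435) = 7.047/1.565 = 4.503 mg/L.
e^(−k_1 t) = e^(−0.435×1.250) = 0.5806; e^(−k_2 t) = e^(−2.00×1.250) = 0.08208.
D = 4.503 × (0.5806 − 0.08208) + 1.36 × 0.08208 = 2.245 + 0.1116 = 2.356 mg/L.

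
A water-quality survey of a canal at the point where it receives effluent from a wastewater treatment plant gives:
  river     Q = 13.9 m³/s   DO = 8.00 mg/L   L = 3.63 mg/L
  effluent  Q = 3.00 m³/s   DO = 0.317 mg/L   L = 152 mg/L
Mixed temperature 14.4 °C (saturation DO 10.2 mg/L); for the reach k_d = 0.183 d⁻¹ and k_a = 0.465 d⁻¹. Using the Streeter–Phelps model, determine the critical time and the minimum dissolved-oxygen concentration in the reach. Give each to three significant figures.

Mixed DO = (13.9×8.00 + 3.00×0.317)/(13.9+3.00) = 112.2/16.90 = 6.636 mg/L.
Mixed L₀ = (13.9×3.63 + 3.00×152)/(16.90) = 506.5/16.90 = 29.97 mg/L.
Initial deficit D₀ = C_s − DO₀ = 10.2 − 6.636 = 3.564 mg/L.
t_c = (1/0.2820) ln[(0.465/0.183)(1 − 3.564×0.2820/(0.183×29.97))] = 3.546 × ln(2.075) = 2.589 d.
D_c = (0.183/0.465) × 29.97 × e^(−0.183×2.589) = 0.3935 × 29.97 × 0.6226 = 7.343 mg/L.
Minimum DO = 10.2 − 7.343 = 2.857 mg/L.

t_c ≈ 2.59 d; minimum DO ≈ 2.86 mg/L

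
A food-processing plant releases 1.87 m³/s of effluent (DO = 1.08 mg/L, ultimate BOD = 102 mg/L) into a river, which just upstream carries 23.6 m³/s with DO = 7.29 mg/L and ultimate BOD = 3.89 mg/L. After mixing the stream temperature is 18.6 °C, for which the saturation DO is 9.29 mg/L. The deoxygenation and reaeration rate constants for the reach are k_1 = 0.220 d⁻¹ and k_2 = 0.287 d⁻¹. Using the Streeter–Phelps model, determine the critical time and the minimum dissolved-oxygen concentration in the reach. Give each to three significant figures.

t_c ≈ 2.93 d; minimum DO ≈ 4.82 mg/L

Mixed DO = (23.6×7.29 + 1.87×1.08)/(23.6+1.87) = 174.1/25.47 = 6.834 mg/L.
Mixed L₀ = (23.6×3.89 + 1.87×102)/(25.47) = 282.5/25.47 = 11.09 mg/L.
Initial deficit D₀ = C_s − DO₀ = 9.29 − 6.834 = 2.456 mg/L.
t_c = (1/0.06700) ln[(0.287/0.220)(1 − 2.456×0.06700/(0.220×11.09))] = 14.93 × ln(1.217) = 2.926 d.
D_c = (0.220/0.287) × 11.09 × e^(−0.220×2.926) = 0.7666 × 11.09 × 0.5253 = 4.467 mg/L.
Minimum DO = 9.29 − 4.467 = 4.823 mg/L.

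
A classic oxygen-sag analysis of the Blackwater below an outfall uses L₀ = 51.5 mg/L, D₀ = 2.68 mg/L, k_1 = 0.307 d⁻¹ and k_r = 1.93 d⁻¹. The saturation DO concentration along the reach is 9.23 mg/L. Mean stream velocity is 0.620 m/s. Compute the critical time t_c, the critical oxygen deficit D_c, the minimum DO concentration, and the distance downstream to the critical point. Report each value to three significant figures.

t_c ≈ 0.934 d; D_c ≈ 6.15 mg/L; min DO ≈ 3.08 mg/L; x_c ≈ 50.1 km

t_c = [1/(k_r−k_1)] ln[(k_r/k_1)(1 − D₀(k_r−k_1)/(k_1 L₀))]
= [1/(1.93−0.307)] ln[(1.93/0.307)(1 − 2.68×1.623/(0.307×51.5))]
= (1/1.623) ln[6.287 × 0.7249] = 0.6161 × ln(4.557) = 0.6161 × 1.517 = 0.9345 d.
L(t_c) = L₀ e^(−k_1 t_c) = 51.5 × 0.7506 = 38.66 mg/L, and at the critical point k_r D_c = k_1 L, so D_c = (0.307/1.93) × 38.66 = 6.149 mg/L.
Minimum DO = C_s − D_c = 9.23 − 6.149 = 3.081 mg/L.
x_c = v t_c = 0.620 m/s × 0.9345 d × 86400 s/d = 50060 m ≈ 50.1 km.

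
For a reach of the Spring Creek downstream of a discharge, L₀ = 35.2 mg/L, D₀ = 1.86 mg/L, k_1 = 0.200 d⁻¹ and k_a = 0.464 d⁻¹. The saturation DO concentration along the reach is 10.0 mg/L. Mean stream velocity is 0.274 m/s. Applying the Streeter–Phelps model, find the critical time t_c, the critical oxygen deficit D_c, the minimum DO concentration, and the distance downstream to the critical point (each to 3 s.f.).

t_c = [1/(k_a−k_1)] ln[(k_a/k_1)(1 − D₀(k_a−k_1)/(k_1 L₀))]
= [1/(0.464−0.200)] ln[(0.464/0.200)(1 − 1.86×0.2640/(0.200×35.2))]
= (1/0.2640) ln[2.320 × 0.9303] = 3.788 × ln(2.158) = 3.788 × 0.7693 = 2.914 d.
L(t_c) = L₀ e^(−k_1 t_c) = 35.2 × 0.5583 = 19.65 mg/L, and at the critical point k_a D_c = k_1 L, so D_c = (0.200/0.464) × 19.65 = 8.471 mg/L.
Minimum DO = C_s − D_c = 10.0 − 8.471 = 1.529 mg/L.
x_c = v t_c = 0.274 m/s × 2.914 d × 86400 s/d = 68980 m ≈ 69.0 km.

t_c ≈ 2.91 d; D_c ≈ 8.47 mg/L; min DO ≈ 1.53 mg/L; x_c ≈ 69.0 km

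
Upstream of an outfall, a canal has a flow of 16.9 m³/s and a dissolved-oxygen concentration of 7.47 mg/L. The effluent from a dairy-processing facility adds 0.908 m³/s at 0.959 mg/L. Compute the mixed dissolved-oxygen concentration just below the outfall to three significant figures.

7.14 mg/L

Flow-weighted mixing: C = (Q_r C_r + Q_w C_w)/(Q_r + Q_w)
= (16.9×7.47 + 0.908×0.959)/(16.9 + 0.908) = 127.1/17.81 = 7.138 mg/L.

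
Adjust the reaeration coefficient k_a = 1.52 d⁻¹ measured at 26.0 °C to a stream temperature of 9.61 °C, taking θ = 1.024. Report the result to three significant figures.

k_a(T₂) = k_a(T₁) · θ^(T₂−T₁) = 1.52 × 1.024^(9.61−26.0)
= 1.52 × 1.024^-16.4 = 1.52 × 0.6779 = 1.030 d⁻¹.

k_a ≈ 1.03 d⁻¹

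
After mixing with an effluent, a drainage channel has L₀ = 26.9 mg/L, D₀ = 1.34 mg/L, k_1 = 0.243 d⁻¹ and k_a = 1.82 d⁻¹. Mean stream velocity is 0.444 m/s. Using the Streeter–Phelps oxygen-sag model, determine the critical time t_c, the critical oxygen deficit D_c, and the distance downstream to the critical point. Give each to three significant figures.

t_c ≈ 1.03 d; D_c ≈ 2.80 mg/L; x_c ≈ 39.5 km

t_c = [1/(k_a−k_1)] ln[(k_a/k_1)(1 − D₀(k_a−k_1)/(k_1 L₀))]
= [1/(1.82−0.243)] ln[(1.82/0.243)(1 − 1.34×1.577/(0.243×26.9))]
= (1/1.577) ln[7.490 × 0.6767] = 0.6341 × ln(5.068) = 0.6341 × 1.623 = 1.029 d.
D_c = (k_1/k_a) L₀ e^(−k_1 t_c) = (0.243/1.82) × 26.9 × e^(−0.243×1.029) = 0.1335 × 26.9 × 0.7787 = 2.797 mg/L.
x_c = v t_c = 0.444 m/s × 1.029 d × 86400 s/d = 39480 m ≈ 39.5 km.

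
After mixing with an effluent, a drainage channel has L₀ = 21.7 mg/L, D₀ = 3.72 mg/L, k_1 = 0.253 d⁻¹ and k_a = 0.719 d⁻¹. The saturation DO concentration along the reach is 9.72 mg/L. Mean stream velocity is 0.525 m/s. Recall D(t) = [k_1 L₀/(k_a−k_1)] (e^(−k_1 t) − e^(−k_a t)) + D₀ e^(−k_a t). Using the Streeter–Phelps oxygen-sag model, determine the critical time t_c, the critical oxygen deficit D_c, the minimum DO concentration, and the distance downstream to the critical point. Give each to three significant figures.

t_c = [1/(k_a−k_1)] ln[(k_a/k_1)(1 − D₀(k_a−k_1)/(k_1 L₀))]
= [1/(0.719−0.253)] ln[(0.719/0.253)(1 − 3.72×0.4660/(0.253×21.7))]
= (1/0.4660) ln[2.842 × 0.6842] = 2.146 × ln(1.945) = 2.146 × 0.6650 = 1.427 d.
L(t_c) = L₀ e^(−k_1 t_c) = 21.7 × 0.6969 = 15.12 mg/L, and at the critical point k_a D_c = k_1 L, so D_c = (0.253/0.719) × 15.12 = 5.322 mg/L.
Minimum DO = C_s − D_c = 9.72 − 5.322 = 4.398 mg/L.
x_c = v t_c = 0.525 m/s × 1.427 d × 86400 s/d = 64730 m ≈ 64.7 km.

t_c ≈ 1.43 d; D_c ≈ 5.32 mg/L; min DO ≈ 4.40 mg/L; x_c ≈ 64.7 km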